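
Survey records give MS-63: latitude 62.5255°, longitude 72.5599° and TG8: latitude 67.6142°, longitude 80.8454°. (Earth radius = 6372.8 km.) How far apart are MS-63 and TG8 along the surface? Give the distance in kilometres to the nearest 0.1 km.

Δφ = 5.0887°,  Δλ = 8.2855°
a = sin²(Δφ/2) + cos φ₁ cos φ₂ sin²(Δλ/2) = 0.002888
c = 2·arcsin(√a) = 0.107526 rad = 6.1608°
d = R·c = 6372.8 × 0.107526 = 685.2 km

685.2 km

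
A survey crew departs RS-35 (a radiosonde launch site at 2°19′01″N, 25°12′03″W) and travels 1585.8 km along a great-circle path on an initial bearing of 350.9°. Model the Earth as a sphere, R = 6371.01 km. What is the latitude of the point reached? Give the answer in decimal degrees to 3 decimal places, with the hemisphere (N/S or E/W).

RS-35: φ = +2.31694°, λ = -25.20083°
δ = d/R = 1585.8/6371.01 = 0.248909 rad
φ₂ = arcsin(sin φ₁ cos δ + cos φ₁ sin δ cos θ)
   = arcsin(0.04043·0.96918 + 0.99918·0.24635·0.98741) = 16.39325°
λ₂ = λ₁ + atan2(sin θ sin δ cos φ₁, cos δ − sin φ₁ sin φ₂) = -27.52841°

16.393°N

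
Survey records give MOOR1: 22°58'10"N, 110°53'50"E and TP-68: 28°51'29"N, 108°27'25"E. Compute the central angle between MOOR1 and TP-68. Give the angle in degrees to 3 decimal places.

6.284°

MOOR1: φ = +22.96944°, λ = +110.89722°
TP-68: φ = +28.85806°, λ = +108.45694°
Δφ = 5.8886°,  Δλ = -2.4403°
a = sin²(Δφ/2) + cos φ₁ cos φ₂ sin²(Δλ/2) = 0.003004
c = 2·arcsin(√a) = 0.109673 rad = 6.2838°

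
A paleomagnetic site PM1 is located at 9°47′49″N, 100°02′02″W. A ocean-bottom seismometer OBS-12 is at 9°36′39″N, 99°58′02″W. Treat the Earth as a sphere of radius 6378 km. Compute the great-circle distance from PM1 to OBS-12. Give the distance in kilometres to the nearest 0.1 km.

22.0 km

PM1: φ = +9.79694°, λ = -100.03389°
OBS-12: φ = +9.61083°, λ = -99.96722°
Δφ = -0.1861°,  Δλ = 0.0667°
a = sin²(Δφ/2) + cos φ₁ cos φ₂ sin²(Δλ/2) = 0.000003
c = 2·arcsin(√a) = 0.003445 rad = 0.1974°
d = R·c = 6378 × 0.003445 = 22.0 km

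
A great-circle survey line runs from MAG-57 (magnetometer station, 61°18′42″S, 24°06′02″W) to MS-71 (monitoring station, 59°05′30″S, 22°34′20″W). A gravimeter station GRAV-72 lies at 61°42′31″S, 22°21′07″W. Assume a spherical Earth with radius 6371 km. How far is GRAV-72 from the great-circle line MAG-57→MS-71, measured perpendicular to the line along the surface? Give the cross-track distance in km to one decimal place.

MAG-57: φ = -61.31167°, λ = -24.10056°
MS-71: φ = -59.09167°, λ = -22.57222°
GRAV-72: φ = -61.70861°, λ = -22.35194°
δ₁₃ = central angle MAG-57→GRAV-72 = 0.016121 rad  (haversine)
θ₁₃ = bearing MAG-57→GRAV-72 = 116.216°,  θ₁₂ = bearing MAG-57→MS-71 = 19.552°
dₓₜ = R·arcsin(sin δ₁₃ · sin(θ₁₃ − θ₁₂)) = 6371·arcsin(0.01612·sin(96.664°)) = 102.016 km
|dₓₜ| = 102.016 km

102.0 km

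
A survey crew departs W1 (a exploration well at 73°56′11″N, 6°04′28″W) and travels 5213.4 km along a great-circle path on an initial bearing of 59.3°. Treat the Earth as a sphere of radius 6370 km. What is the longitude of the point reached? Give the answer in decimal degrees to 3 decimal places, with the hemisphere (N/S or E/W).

W1: φ = +73.93639°, λ = -6.07444°
δ = d/R = 5213.4/6370 = 0.818430 rad
φ₂ = arcsin(sin φ₁ cos δ + cos φ₁ sin δ cos θ)
   = arcsin(0.96096·0.68337 + 0.27670·0.73007·0.51054) = 49.44862°
λ₂ = λ₁ + atan2(sin θ sin δ cos φ₁, cos δ − sin φ₁ sin φ₂) = 99.00073°

99.001°E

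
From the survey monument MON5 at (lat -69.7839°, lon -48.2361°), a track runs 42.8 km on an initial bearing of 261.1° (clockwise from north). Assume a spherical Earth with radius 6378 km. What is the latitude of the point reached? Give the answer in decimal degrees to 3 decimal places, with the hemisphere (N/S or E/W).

69.840°S

δ = d/R = 42.8/6378 = 0.006711 rad
φ₂ = arcsin(sin φ₁ cos δ + cos φ₁ sin δ cos θ)
   = arcsin(-0.93840·0.99998 + 0.34556·0.00671·-0.15471) = -69.83995°
λ₂ = λ₁ + atan2(sin θ sin δ cos φ₁, cos δ − sin φ₁ sin φ₂) = -49.33834°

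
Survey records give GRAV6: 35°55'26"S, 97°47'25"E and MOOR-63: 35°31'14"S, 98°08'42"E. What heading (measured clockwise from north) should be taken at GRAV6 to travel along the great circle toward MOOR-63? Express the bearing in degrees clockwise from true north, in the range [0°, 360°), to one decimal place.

35.6°

GRAV6: φ = -35.92389°, λ = +97.79028°
MOOR-63: φ = -35.52056°, λ = +98.14500°
Δλ = 0.3547°
y = sin Δλ · cos φ₂ = 0.005039
x = cos φ₁ sin φ₂ − sin φ₁ cos φ₂ cos Δλ = 0.007030
θ = atan2(y, x) = 35.6309° → 35.6309° (mod 360°)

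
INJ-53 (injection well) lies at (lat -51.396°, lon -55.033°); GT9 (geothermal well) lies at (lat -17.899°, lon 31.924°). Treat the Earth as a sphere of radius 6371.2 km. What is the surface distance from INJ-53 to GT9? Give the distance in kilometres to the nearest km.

8255 km

Δφ = 33.4970°,  Δλ = 86.9570°
a = sin²(Δφ/2) + cos φ₁ cos φ₂ sin²(Δλ/2) = 0.364151
c = 2·arcsin(√a) = 1.295640 rad = 74.2347°
d = R·c = 6371.2 × 1.295640 = 8254.8 km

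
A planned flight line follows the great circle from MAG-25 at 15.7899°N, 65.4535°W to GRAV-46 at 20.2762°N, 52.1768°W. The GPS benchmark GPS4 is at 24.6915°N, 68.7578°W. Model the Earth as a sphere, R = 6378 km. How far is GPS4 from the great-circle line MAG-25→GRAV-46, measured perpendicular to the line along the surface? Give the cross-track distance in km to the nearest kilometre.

δ₁₃ = central angle MAG-25→GPS4 = 0.164490 rad  (haversine)
θ₁₃ = bearing MAG-25→GPS4 = 341.348°,  θ₁₂ = bearing MAG-25→GRAV-46 = 68.457°
dₓₜ = R·arcsin(sin δ₁₃ · sin(θ₁₃ − θ₁₂)) = 6378·arcsin(0.16375·sin(272.891°)) = -1047.768 km
|dₓₜ| = 1047.768 km

1048 km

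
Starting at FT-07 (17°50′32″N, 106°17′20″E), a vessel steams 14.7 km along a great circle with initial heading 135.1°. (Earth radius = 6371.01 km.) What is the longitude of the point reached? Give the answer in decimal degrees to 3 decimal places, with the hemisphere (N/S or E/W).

FT-07: φ = +17.84222°, λ = +106.28889°
δ = d/R = 14.7/6371.01 = 0.002307 rad
φ₂ = arcsin(sin φ₁ cos δ + cos φ₁ sin δ cos θ)
   = arcsin(0.30640·1.00000 + 0.95190·0.00231·-0.70834) = 17.74856°
λ₂ = λ₁ + atan2(sin θ sin δ cos φ₁, cos δ − sin φ₁ sin φ₂) = 106.38687°

106.387°E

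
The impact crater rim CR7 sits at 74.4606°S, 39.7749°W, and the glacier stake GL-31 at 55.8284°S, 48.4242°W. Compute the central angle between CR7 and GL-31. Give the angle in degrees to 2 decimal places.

18.94°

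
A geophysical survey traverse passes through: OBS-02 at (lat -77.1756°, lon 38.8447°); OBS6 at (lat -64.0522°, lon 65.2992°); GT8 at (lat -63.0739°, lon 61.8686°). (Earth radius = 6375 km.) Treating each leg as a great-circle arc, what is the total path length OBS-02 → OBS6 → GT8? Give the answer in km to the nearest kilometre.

1924 km

OBS-02→OBS6: c = 0.270215 rad, d = 1722.62 km
OBS6→GT8: c = 0.031650 rad, d = 201.77 km
Total = 1722.62 + 201.77 = 1924.39 km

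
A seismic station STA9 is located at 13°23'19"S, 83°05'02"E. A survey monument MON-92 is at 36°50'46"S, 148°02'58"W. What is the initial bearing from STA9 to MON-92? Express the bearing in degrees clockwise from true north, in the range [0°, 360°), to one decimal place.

138.3°

STA9: φ = -13.38861°, λ = +83.08389°
MON-92: φ = -36.84611°, λ = -148.04944°
Δλ = 128.8667°
y = sin Δλ · cos φ₂ = 0.623081
x = cos φ₁ sin φ₂ − sin φ₁ cos φ₂ cos Δλ = -0.699648
θ = atan2(y, x) = 138.3129° → 138.3129° (mod 360°)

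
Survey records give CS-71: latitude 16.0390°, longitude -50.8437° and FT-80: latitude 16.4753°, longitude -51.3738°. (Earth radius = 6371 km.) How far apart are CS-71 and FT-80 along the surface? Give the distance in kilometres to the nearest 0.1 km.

74.5 km

Δφ = 0.4363°,  Δλ = -0.5301°
a = sin²(Δφ/2) + cos φ₁ cos φ₂ sin²(Δλ/2) = 0.000034
c = 2·arcsin(√a) = 0.011699 rad = 0.6703°
d = R·c = 6371 × 0.011699 = 74.5 km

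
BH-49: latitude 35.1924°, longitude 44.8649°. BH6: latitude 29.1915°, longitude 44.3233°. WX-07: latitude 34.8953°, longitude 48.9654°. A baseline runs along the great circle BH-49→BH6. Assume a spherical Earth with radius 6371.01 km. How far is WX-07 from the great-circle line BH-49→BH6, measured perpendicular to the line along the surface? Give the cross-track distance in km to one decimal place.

374.7 km

δ₁₃ = central angle BH-49→WX-07 = 0.058818 rad  (haversine)
θ₁₃ = bearing BH-49→WX-07 = 93.878°,  θ₁₂ = bearing BH-49→BH6 = 184.514°
dₓₜ = R·arcsin(sin δ₁₃ · sin(θ₁₃ − θ₁₂)) = 6371.01·arcsin(0.05878·sin(-90.637°)) = -374.705 km
|dₓₜ| = 374.705 km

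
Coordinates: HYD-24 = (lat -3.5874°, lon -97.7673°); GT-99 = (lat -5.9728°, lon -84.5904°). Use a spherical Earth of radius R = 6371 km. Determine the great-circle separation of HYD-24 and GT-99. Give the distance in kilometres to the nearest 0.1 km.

1483.9 km

Δφ = -2.3854°,  Δλ = 13.1769°
a = sin²(Δφ/2) + cos φ₁ cos φ₂ sin²(Δλ/2) = 0.013501
c = 2·arcsin(√a) = 0.232911 rad = 13.3448°
d = R·c = 6371 × 0.232911 = 1483.9 km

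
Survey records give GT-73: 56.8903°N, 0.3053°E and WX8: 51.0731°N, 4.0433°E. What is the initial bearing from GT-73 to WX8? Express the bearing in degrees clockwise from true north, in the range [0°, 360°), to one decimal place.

Δλ = 3.7380°
y = sin Δλ · cos φ₂ = 0.040963
x = cos φ₁ sin φ₂ − sin φ₁ cos φ₂ cos Δλ = -0.100235
θ = atan2(y, x) = 157.7716° → 157.7716° (mod 360°)

157.8°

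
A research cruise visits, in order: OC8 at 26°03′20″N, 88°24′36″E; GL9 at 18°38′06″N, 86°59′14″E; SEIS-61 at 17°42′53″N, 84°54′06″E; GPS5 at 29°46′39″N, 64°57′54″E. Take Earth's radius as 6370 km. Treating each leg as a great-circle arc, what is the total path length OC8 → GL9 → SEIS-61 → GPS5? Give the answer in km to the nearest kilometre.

OC8: φ = +26.05556°, λ = +88.41000°
GL9: φ = +18.63500°, λ = +86.98722°
SEIS-61: φ = +17.71472°, λ = +84.90167°
GPS5: φ = +29.77750°, λ = +64.96500°
OC8→GL9: c = 0.131530 rad, d = 837.84 km
GL9→SEIS-61: c = 0.038131 rad, d = 242.89 km
SEIS-61→GPS5: c = 0.380797 rad, d = 2425.67 km
Total = 837.84 + 242.89 + 2425.67 = 3506.41 km

3506 km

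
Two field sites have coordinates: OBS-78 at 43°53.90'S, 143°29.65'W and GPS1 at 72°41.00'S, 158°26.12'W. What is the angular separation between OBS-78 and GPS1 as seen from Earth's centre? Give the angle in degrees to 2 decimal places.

OBS-78: φ = -43.89833°, λ = -143.49417°
GPS1: φ = -72.68333°, λ = -158.43533°
Δφ = -28.7850°,  Δλ = -14.9412°
a = sin²(Δφ/2) + cos φ₁ cos φ₂ sin²(Δλ/2) = 0.065409
c = 2·arcsin(√a) = 0.517252 rad = 29.6363°

29.64°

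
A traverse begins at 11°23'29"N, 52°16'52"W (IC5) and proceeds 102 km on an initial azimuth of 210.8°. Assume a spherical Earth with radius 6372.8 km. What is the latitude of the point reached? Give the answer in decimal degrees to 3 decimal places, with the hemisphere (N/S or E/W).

10.603°N

IC5: φ = +11.39139°, λ = -52.28111°
δ = d/R = 102/6372.8 = 0.016006 rad
φ₂ = arcsin(sin φ₁ cos δ + cos φ₁ sin δ cos θ)
   = arcsin(0.19751·0.99987 + 0.98030·0.01600·-0.85896) = 10.60330°
λ₂ = λ₁ + atan2(sin θ sin δ cos φ₁, cos δ − sin φ₁ sin φ₂) = -52.75882°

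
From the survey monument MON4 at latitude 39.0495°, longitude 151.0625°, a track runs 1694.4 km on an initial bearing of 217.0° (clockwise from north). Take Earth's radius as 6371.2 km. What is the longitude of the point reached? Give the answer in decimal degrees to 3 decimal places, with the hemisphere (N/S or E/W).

140.890°E

δ = d/R = 1694.4/6371.2 = 0.265947 rad
φ₂ = arcsin(sin φ₁ cos δ + cos φ₁ sin δ cos θ)
   = arcsin(0.62999·0.96484 + 0.77660·0.26282·-0.79864) = 26.41279°
λ₂ = λ₁ + atan2(sin θ sin δ cos φ₁, cos δ − sin φ₁ sin φ₂) = 140.89036°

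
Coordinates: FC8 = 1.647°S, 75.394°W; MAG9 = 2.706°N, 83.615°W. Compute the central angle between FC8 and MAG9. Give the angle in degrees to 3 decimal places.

Δφ = 4.3530°,  Δλ = -8.2210°
a = sin²(Δφ/2) + cos φ₁ cos φ₂ sin²(Δλ/2) = 0.006573
c = 2·arcsin(√a) = 0.162320 rad = 9.3003°

9.300°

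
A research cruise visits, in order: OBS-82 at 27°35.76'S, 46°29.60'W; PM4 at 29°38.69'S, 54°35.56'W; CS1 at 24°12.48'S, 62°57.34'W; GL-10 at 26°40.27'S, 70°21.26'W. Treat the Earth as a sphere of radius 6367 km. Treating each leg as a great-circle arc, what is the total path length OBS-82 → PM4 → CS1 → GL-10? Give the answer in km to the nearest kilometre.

2638 km

OBS-82: φ = -27.59600°, λ = -46.49333°
PM4: φ = -29.64483°, λ = -54.59267°
CS1: φ = -24.20800°, λ = -62.95567°
GL-10: φ = -26.67117°, λ = -70.35433°
OBS-82→PM4: c = 0.129102 rad, d = 821.99 km
PM4→CS1: c = 0.160970 rad, d = 1024.90 km
CS1→GL-10: c = 0.124254 rad, d = 791.13 km
Total = 821.99 + 1024.90 + 791.13 = 2638.02 km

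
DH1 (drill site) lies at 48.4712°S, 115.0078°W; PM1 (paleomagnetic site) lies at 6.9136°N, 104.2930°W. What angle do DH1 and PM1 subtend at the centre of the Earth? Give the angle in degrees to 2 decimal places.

56.18°

Δφ = 55.3848°,  Δλ = 10.7148°
a = sin²(Δφ/2) + cos φ₁ cos φ₂ sin²(Δλ/2) = 0.221707
c = 2·arcsin(√a) = 0.980525 rad = 56.1799°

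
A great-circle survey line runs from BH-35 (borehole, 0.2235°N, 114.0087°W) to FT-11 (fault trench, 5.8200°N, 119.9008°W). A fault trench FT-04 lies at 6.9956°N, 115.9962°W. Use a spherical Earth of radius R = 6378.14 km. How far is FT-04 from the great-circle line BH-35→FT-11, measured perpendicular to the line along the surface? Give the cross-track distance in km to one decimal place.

δ₁₃ = central angle BH-35→FT-04 = 0.123155 rad  (haversine)
θ₁₃ = bearing BH-35→FT-04 = 343.727°,  θ₁₂ = bearing BH-35→FT-11 = 313.685°
dₓₜ = R·arcsin(sin δ₁₃ · sin(θ₁₃ − θ₁₂)) = 6378.14·arcsin(0.12284·sin(30.042°)) = 392.502 km
|dₓₜ| = 392.502 km

392.5 km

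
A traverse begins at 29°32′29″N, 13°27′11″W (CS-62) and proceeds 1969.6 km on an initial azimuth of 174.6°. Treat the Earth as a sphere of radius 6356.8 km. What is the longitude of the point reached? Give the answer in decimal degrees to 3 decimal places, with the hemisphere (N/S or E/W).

CS-62: φ = +29.54139°, λ = -13.45306°
δ = d/R = 1969.6/6356.8 = 0.309841 rad
φ₂ = arcsin(sin φ₁ cos δ + cos φ₁ sin δ cos θ)
   = arcsin(0.49305·0.95238 + 0.87000·0.30491·-0.99556) = 11.85770°
λ₂ = λ₁ + atan2(sin θ sin δ cos φ₁, cos δ − sin φ₁ sin φ₂) = -11.77290°

11.773°W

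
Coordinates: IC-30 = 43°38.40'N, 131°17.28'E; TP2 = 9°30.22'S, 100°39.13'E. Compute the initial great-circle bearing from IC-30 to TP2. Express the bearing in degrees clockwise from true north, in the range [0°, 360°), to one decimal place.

IC-30: φ = +43.64000°, λ = +131.28800°
TP2: φ = -9.50367°, λ = +100.65217°
Δλ = -30.6358°
y = sin Δλ · cos φ₂ = -0.502586
x = cos φ₁ sin φ₂ − sin φ₁ cos φ₂ cos Δλ = -0.705139
θ = atan2(y, x) = -144.5207° → 215.4793° (mod 360°)

215.5°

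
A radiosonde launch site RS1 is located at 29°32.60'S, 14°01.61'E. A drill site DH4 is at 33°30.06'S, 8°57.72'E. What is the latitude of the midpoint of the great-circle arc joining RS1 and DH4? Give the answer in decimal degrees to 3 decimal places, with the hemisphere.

RS1: φ = -29.54333°, λ = +14.02683°
DH4: φ = -33.50100°, λ = +8.96200°
Bx = cos φ₂ cos Δλ = 0.830620,  By = cos φ₂ sin Δλ = -0.073617
φₘ = atan2(sin φ₁ + sin φ₂, √((cos φ₁ + Bx)² + By²)) = -31.54711°
λₘ = λ₁ + atan2(By, cos φ₁ + Bx) = 11.54812°

31.547°S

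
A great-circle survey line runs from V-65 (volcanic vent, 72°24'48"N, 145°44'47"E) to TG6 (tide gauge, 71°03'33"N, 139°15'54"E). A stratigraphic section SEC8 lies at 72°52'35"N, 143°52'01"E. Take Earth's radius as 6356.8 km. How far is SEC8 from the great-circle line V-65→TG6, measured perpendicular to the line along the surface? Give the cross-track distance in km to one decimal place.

V-65: φ = +72.41333°, λ = +145.74639°
TG6: φ = +71.05917°, λ = +139.26500°
SEC8: φ = +72.87639°, λ = +143.86694°
δ₁₃ = central angle V-65→SEC8 = 0.012690 rad  (haversine)
θ₁₃ = bearing V-65→SEC8 = 310.450°,  θ₁₂ = bearing V-65→TG6 = 239.416°
dₓₜ = R·arcsin(sin δ₁₃ · sin(θ₁₃ − θ₁₂)) = 6356.8·arcsin(0.01269·sin(71.033°)) = 76.287 km
|dₓₜ| = 76.287 km

76.3 km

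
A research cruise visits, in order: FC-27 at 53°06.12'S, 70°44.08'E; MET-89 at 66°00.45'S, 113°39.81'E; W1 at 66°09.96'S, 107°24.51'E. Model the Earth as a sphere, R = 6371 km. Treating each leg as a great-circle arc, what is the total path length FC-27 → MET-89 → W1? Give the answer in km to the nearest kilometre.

3016 km

FC-27: φ = -53.10200°, λ = +70.73467°
MET-89: φ = -66.00750°, λ = +113.66350°
W1: φ = -66.16600°, λ = +107.40850°
FC-27→MET-89: c = 0.429049 rad, d = 2733.47 km
MET-89→W1: c = 0.044320 rad, d = 282.36 km
Total = 2733.47 + 282.36 = 3015.83 km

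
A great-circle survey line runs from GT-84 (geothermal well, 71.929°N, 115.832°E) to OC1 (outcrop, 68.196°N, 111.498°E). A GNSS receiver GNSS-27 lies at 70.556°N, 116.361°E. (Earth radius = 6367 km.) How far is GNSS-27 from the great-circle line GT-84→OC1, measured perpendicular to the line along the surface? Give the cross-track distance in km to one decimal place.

δ₁₃ = central angle GT-84→GNSS-27 = 0.024146 rad  (haversine)
θ₁₃ = bearing GT-84→GNSS-27 = 172.687°,  θ₁₂ = bearing GT-84→OC1 = 203.649°
dₓₜ = R·arcsin(sin δ₁₃ · sin(θ₁₃ − θ₁₂)) = 6367·arcsin(0.02414·sin(-30.963°)) = -79.091 km
|dₓₜ| = 79.091 km

79.1 km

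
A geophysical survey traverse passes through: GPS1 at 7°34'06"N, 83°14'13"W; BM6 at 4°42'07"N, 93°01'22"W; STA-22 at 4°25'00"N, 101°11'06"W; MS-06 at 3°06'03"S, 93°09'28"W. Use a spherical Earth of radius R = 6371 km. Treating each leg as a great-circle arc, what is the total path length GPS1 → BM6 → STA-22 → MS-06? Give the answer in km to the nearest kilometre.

GPS1: φ = +7.56833°, λ = -83.23694°
BM6: φ = +4.70194°, λ = -93.02278°
STA-22: φ = +4.41667°, λ = -101.18500°
MS-06: φ = -3.10083°, λ = -93.15778°
GPS1→BM6: c = 0.177013 rad, d = 1127.75 km
BM6→STA-22: c = 0.142093 rad, d = 905.28 km
STA-22→MS-06: c = 0.191866 rad, d = 1222.38 km
Total = 1127.75 + 905.28 + 1222.38 = 3255.40 km

3255 km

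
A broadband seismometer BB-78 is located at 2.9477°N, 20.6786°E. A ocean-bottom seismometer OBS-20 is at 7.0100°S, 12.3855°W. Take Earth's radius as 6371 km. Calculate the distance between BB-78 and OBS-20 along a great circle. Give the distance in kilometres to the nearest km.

3833 km

Δφ = -9.9577°,  Δλ = -33.0641°
a = sin²(Δφ/2) + cos φ₁ cos φ₂ sin²(Δλ/2) = 0.087790
c = 2·arcsin(√a) = 0.601620 rad = 34.4703°
d = R·c = 6371 × 0.601620 = 3832.9 km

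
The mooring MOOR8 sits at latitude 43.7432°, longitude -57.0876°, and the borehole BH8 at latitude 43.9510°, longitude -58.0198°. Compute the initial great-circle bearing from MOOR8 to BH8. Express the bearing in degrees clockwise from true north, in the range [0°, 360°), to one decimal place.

287.5°

Δλ = -0.9322°
y = sin Δλ · cos φ₂ = -0.011713
x = cos φ₁ sin φ₂ − sin φ₁ cos φ₂ cos Δλ = 0.003693
θ = atan2(y, x) = -72.5016° → 287.4984° (mod 360°)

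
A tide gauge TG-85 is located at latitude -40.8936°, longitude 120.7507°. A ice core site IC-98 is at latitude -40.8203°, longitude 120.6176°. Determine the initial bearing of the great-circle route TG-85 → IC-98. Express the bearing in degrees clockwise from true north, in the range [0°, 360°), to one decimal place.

Δλ = -0.1331°
y = sin Δλ · cos φ₂ = -0.001758
x = cos φ₁ sin φ₂ − sin φ₁ cos φ₂ cos Δλ = 0.001278
θ = atan2(y, x) = -53.9843° → 306.0157° (mod 360°)

306.0°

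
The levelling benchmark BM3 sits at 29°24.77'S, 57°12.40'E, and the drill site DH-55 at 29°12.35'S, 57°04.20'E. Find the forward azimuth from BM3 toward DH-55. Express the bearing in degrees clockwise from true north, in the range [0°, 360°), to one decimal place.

BM3: φ = -29.41283°, λ = +57.20667°
DH-55: φ = -29.20583°, λ = +57.07000°
Δλ = -0.1367°
y = sin Δλ · cos φ₂ = -0.002082
x = cos φ₁ sin φ₂ − sin φ₁ cos φ₂ cos Δλ = 0.003612
θ = atan2(y, x) = -29.9629° → 330.0371° (mod 360°)

330.0°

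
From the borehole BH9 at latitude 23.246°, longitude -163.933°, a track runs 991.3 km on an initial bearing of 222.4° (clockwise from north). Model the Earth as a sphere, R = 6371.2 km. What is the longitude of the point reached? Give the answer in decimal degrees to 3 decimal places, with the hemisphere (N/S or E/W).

170.191°W

δ = d/R = 991.3/6371.2 = 0.155591 rad
φ₂ = arcsin(sin φ₁ cos δ + cos φ₁ sin δ cos θ)
   = arcsin(0.39468·0.98792 + 0.91882·0.15496·-0.73846) = 16.54499°
λ₂ = λ₁ + atan2(sin θ sin δ cos φ₁, cos δ − sin φ₁ sin φ₂) = -170.19100°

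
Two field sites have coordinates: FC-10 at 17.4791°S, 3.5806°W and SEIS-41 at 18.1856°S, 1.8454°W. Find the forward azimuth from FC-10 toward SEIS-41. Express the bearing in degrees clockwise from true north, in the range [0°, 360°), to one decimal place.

113.4°

Δλ = 1.7352°
y = sin Δλ · cos φ₂ = 0.028768
x = cos φ₁ sin φ₂ − sin φ₁ cos φ₂ cos Δλ = -0.012461
θ = atan2(y, x) = 113.4207° → 113.4207° (mod 360°)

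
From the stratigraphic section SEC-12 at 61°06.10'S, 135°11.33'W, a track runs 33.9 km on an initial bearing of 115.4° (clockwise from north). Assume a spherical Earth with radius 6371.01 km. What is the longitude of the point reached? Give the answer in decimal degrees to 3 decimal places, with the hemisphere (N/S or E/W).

134.617°W

SEC-12: φ = -61.10167°, λ = -135.18883°
δ = d/R = 33.9/6371.01 = 0.005321 rad
φ₂ = arcsin(sin φ₁ cos δ + cos φ₁ sin δ cos θ)
   = arcsin(-0.87548·0.99999 + 0.48326·0.00532·-0.42894) = -61.23123°
λ₂ = λ₁ + atan2(sin θ sin δ cos φ₁, cos δ − sin φ₁ sin φ₂) = -134.61660°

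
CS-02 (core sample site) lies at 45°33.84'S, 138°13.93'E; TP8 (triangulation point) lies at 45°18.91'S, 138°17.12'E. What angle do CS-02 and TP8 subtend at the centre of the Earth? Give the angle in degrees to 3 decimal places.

0.252°

CS-02: φ = -45.56400°, λ = +138.23217°
TP8: φ = -45.31517°, λ = +138.28533°
Δφ = 0.2488°,  Δλ = 0.0532°
a = sin²(Δφ/2) + cos φ₁ cos φ₂ sin²(Δλ/2) = 0.000005
c = 2·arcsin(√a) = 0.004391 rad = 0.2516°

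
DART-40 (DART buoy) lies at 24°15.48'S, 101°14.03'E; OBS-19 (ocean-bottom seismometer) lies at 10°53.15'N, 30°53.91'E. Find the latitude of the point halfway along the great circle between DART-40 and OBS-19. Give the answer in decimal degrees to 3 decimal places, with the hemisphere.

8.158°S

DART-40: φ = -24.25800°, λ = +101.23383°
OBS-19: φ = +10.88583°, λ = +30.89850°
Bx = cos φ₂ cos Δλ = 0.330459,  By = cos φ₂ sin Δλ = -0.924733
φₘ = atan2(sin φ₁ + sin φ₂, √((cos φ₁ + Bx)² + By²)) = -8.15794°
λₘ = λ₁ + atan2(By, cos φ₁ + Bx) = 64.56787°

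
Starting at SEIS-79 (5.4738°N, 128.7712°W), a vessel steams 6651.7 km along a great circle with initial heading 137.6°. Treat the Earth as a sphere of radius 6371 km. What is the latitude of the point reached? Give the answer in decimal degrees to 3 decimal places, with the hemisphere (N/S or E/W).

35.979°S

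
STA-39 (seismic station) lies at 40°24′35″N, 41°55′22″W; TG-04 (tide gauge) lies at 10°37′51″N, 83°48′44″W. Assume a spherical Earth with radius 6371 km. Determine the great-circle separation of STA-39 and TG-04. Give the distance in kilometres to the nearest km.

STA-39: φ = +40.40972°, λ = -41.92278°
TG-04: φ = +10.63083°, λ = -83.81222°
Δφ = -29.7789°,  Δλ = -41.8894°
a = sin²(Δφ/2) + cos φ₁ cos φ₂ sin²(Δλ/2) = 0.161653
c = 2·arcsin(√a) = 0.827534 rad = 47.4142°
d = R·c = 6371 × 0.827534 = 5272.2 km

5272 km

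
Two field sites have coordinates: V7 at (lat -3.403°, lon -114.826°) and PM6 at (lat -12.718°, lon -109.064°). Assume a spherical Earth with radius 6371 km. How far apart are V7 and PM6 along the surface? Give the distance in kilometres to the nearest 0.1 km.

Δφ = -9.3150°,  Δλ = 5.7620°
a = sin²(Δφ/2) + cos φ₁ cos φ₂ sin²(Δλ/2) = 0.009053
c = 2·arcsin(√a) = 0.190585 rad = 10.9197°
d = R·c = 6371 × 0.190585 = 1214.2 km

1214.2 km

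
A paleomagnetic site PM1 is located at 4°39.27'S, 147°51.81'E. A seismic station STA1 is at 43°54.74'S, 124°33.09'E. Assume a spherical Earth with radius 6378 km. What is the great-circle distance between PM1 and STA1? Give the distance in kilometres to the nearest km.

4931 km

PM1: φ = -4.65450°, λ = +147.86350°
STA1: φ = -43.91233°, λ = +124.55150°
Δφ = -39.2578°,  Δλ = -23.3120°
a = sin²(Δφ/2) + cos φ₁ cos φ₂ sin²(Δλ/2) = 0.142155
c = 2·arcsin(√a) = 0.773186 rad = 44.3003°
d = R·c = 6378 × 0.773186 = 4931.4 km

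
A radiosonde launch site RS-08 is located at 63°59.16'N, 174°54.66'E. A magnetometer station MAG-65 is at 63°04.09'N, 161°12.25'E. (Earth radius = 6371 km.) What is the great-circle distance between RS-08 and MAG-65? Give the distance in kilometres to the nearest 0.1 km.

685.7 km

RS-08: φ = +63.98600°, λ = +174.91100°
MAG-65: φ = +63.06817°, λ = +161.20417°
Δφ = -0.9178°,  Δλ = -13.7068°
a = sin²(Δφ/2) + cos φ₁ cos φ₂ sin²(Δλ/2) = 0.002893
c = 2·arcsin(√a) = 0.107622 rad = 6.1663°
d = R·c = 6371 × 0.107622 = 685.7 km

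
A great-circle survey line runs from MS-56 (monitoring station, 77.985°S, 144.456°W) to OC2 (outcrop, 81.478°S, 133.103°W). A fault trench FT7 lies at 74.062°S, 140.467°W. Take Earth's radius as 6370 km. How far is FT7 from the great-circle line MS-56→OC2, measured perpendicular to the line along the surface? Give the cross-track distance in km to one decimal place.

δ₁₃ = central angle MS-56→FT7 = 0.070464 rad  (haversine)
θ₁₃ = bearing MS-56→FT7 = 15.743°,  θ₁₂ = bearing MS-56→OC2 = 155.416°
dₓₜ = R·arcsin(sin δ₁₃ · sin(θ₁₃ − θ₁₂)) = 6370·arcsin(0.07041·sin(-139.673°)) = -290.337 km
|dₓₜ| = 290.337 km

290.3 km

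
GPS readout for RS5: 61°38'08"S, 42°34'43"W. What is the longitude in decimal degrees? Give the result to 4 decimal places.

42.5786°W

42° + 34′/60 + 43″/3600 = 42 + 0.56667 + 0.01194 = 42.5786°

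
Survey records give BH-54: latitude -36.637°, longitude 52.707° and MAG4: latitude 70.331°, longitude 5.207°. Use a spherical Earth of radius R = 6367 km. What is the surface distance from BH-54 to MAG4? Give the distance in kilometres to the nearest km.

12479 km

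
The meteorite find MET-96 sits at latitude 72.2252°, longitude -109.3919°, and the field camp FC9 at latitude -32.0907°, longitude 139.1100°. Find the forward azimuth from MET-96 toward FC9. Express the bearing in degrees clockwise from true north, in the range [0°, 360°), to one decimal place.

Δλ = -111.4981°
y = sin Δλ · cos φ₂ = -0.788268
x = cos φ₁ sin φ₂ − sin φ₁ cos φ₂ cos Δλ = 0.133474
θ = atan2(y, x) = -80.3895° → 279.6105° (mod 360°)

279.6°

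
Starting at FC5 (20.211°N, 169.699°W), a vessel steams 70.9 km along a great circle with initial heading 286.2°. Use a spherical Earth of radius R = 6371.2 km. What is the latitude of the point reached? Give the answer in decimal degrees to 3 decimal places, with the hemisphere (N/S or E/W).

δ = d/R = 70.9/6371.2 = 0.011128 rad
φ₂ = arcsin(sin φ₁ cos δ + cos φ₁ sin δ cos θ)
   = arcsin(0.34548·0.99994 + 0.93843·0.01113·0.27899) = 20.38768°
λ₂ = λ₁ + atan2(sin θ sin δ cos φ₁, cos δ − sin φ₁ sin φ₂) = -170.35220°

20.388°N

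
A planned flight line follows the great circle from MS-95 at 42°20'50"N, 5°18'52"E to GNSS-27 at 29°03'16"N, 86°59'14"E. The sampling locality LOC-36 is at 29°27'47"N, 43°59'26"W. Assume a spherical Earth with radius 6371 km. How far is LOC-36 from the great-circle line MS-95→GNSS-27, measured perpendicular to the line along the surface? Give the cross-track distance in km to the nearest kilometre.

MS-95: φ = +42.34722°, λ = +5.31444°
GNSS-27: φ = +29.05444°, λ = +86.98722°
LOC-36: φ = +29.46306°, λ = -43.99056°
δ₁₃ = central angle MS-95→LOC-36 = 0.721361 rad  (haversine)
θ₁₃ = bearing MS-95→LOC-36 = 268.360°,  θ₁₂ = bearing MS-95→GNSS-27 = 72.444°
dₓₜ = R·arcsin(sin δ₁₃ · sin(θ₁₃ − θ₁₂)) = 6371·arcsin(0.66041·sin(195.916°)) = -1160.226 km
|dₓₜ| = 1160.226 km

1160 km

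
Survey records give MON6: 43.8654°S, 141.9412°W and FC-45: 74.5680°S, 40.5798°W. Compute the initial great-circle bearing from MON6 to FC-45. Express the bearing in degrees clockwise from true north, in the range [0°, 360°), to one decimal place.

160.4°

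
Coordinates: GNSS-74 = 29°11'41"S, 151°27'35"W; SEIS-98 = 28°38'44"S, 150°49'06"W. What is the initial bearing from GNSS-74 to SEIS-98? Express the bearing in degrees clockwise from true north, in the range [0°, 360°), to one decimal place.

GNSS-74: φ = -29.19472°, λ = -151.45972°
SEIS-98: φ = -28.64556°, λ = -150.81833°
Δλ = 0.6414°
y = sin Δλ · cos φ₂ = 0.009824
x = cos φ₁ sin φ₂ − sin φ₁ cos φ₂ cos Δλ = 0.009558
θ = atan2(y, x) = 45.7868° → 45.7868° (mod 360°)

45.8°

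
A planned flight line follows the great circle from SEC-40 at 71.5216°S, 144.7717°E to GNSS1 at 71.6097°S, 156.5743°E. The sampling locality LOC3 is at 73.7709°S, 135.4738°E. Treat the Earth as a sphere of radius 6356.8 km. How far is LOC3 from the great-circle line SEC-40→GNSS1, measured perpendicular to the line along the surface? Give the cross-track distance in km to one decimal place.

304.5 km

δ₁₃ = central angle SEC-40→LOC3 = 0.062208 rad  (haversine)
θ₁₃ = bearing SEC-40→LOC3 = 226.580°,  θ₁₂ = bearing SEC-40→GNSS1 = 96.948°
dₓₜ = R·arcsin(sin δ₁₃ · sin(θ₁₃ − θ₁₂)) = 6356.8·arcsin(0.06217·sin(129.632°)) = 304.471 km
|dₓₜ| = 304.471 km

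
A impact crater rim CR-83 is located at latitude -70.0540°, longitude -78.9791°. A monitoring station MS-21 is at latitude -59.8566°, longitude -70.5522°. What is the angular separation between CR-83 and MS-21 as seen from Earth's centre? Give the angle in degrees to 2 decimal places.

10.78°

Δφ = 10.1974°,  Δλ = 8.4269°
a = sin²(Δφ/2) + cos φ₁ cos φ₂ sin²(Δλ/2) = 0.008823
c = 2·arcsin(√a) = 0.188138 rad = 10.7795°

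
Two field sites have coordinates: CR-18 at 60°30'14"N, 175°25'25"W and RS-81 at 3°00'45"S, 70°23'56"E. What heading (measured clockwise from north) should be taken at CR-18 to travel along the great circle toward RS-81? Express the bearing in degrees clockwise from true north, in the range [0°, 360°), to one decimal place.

289.9°

CR-18: φ = +60.50389°, λ = -175.42361°
RS-81: φ = -3.01250°, λ = +70.39889°
Δλ = -114.1775°
y = sin Δλ · cos φ₂ = -0.911020
x = cos φ₁ sin φ₂ − sin φ₁ cos φ₂ cos Δλ = 0.330112
θ = atan2(y, x) = -70.0818° → 289.9182° (mod 360°)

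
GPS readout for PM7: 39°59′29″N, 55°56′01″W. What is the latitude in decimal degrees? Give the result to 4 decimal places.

39.9914°N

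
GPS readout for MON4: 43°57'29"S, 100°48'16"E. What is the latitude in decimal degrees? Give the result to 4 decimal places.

43.9581°S

43° + 57′/60 + 29″/3600 = 43 + 0.95000 + 0.00806 = 43.9581°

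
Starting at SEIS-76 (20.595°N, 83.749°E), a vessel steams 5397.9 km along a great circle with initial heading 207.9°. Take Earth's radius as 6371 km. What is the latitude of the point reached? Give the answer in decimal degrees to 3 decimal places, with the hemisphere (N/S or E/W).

δ = d/R = 5397.9/6371 = 0.847261 rad
φ₂ = arcsin(sin φ₁ cos δ + cos φ₁ sin δ cos θ)
   = arcsin(0.35176·0.66204 + 0.93609·0.74947·-0.88377) = -22.77704°
λ₂ = λ₁ + atan2(sin θ sin δ cos φ₁, cos δ − sin φ₁ sin φ₂) = 61.39299°

22.777°S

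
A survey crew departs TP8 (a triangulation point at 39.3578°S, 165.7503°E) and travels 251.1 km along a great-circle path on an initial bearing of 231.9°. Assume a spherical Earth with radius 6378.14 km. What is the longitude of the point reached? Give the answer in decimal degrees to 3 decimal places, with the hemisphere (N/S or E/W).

163.408°E

δ = d/R = 251.1/6378.14 = 0.039369 rad
φ₂ = arcsin(sin φ₁ cos δ + cos φ₁ sin δ cos θ)
   = arcsin(-0.63416·0.99923 + 0.77320·0.03936·-0.61704) = -40.72639°
λ₂ = λ₁ + atan2(sin θ sin δ cos φ₁, cos δ − sin φ₁ sin φ₂) = 163.40797°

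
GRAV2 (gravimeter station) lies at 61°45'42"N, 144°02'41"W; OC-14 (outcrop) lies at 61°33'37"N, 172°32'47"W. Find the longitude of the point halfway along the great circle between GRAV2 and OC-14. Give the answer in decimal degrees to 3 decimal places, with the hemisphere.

GRAV2: φ = +61.76167°, λ = -144.04472°
OC-14: φ = +61.56028°, λ = -172.54639°
Bx = cos φ₂ cos Δλ = 0.418516,  By = cos φ₂ sin Δλ = -0.227251
φₘ = atan2(sin φ₁ + sin φ₂, √((cos φ₁ + Bx)² + By²)) = 62.40271°
λₘ = λ₁ + atan2(By, cos φ₁ + Bx) = -158.34298°

158.343°W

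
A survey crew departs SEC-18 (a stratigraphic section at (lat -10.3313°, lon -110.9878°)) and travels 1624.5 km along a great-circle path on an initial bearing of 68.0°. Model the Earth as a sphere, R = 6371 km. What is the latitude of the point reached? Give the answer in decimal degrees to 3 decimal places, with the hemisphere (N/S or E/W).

δ = d/R = 1624.5/6371 = 0.254984 rad
φ₂ = arcsin(sin φ₁ cos δ + cos φ₁ sin δ cos θ)
   = arcsin(-0.17934·0.96767 + 0.98379·0.25223·0.37461) = -4.62226°
λ₂ = λ₁ + atan2(sin θ sin δ cos φ₁, cos δ − sin φ₁ sin φ₂) = -97.41821°

4.622°S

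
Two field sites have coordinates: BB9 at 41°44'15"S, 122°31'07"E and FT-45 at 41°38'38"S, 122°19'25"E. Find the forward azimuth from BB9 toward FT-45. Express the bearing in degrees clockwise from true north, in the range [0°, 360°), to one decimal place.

302.7°

BB9: φ = -41.73750°, λ = +122.51861°
FT-45: φ = -41.64389°, λ = +122.32361°
Δλ = -0.1950°
y = sin Δλ · cos φ₂ = -0.002543
x = cos φ₁ sin φ₂ − sin φ₁ cos φ₂ cos Δλ = 0.001631
θ = atan2(y, x) = -57.3293° → 302.6707° (mod 360°)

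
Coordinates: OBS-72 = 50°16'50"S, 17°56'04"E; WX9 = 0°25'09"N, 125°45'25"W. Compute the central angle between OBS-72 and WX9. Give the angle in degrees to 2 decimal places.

121.37°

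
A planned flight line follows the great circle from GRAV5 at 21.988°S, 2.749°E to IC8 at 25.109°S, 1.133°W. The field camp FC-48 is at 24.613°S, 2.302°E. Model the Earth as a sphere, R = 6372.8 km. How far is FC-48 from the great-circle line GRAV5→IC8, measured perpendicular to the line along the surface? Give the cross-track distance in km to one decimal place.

186.7 km

δ₁₃ = central angle GRAV5→FC-48 = 0.046372 rad  (haversine)
θ₁₃ = bearing GRAV5→FC-48 = 188.801°,  θ₁₂ = bearing GRAV5→IC8 = 227.988°
dₓₜ = R·arcsin(sin δ₁₃ · sin(θ₁₃ − θ₁₂)) = 6372.8·arcsin(0.04636·sin(-39.186°)) = -186.680 km
|dₓₜ| = 186.680 km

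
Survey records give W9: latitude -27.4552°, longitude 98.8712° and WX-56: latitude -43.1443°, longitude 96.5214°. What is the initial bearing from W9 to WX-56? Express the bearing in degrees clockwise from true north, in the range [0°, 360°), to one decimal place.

Δλ = -2.3498°
y = sin Δλ · cos φ₂ = -0.029915
x = cos φ₁ sin φ₂ − sin φ₁ cos φ₂ cos Δλ = -0.270700
θ = atan2(y, x) = -173.6938° → 186.3062° (mod 360°)

186.3°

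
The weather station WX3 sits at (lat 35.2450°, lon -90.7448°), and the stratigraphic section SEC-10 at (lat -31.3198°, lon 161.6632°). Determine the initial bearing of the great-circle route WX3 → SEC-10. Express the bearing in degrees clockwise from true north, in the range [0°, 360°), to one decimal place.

Δλ = -107.5920°
y = sin Δλ · cos φ₂ = -0.814327
x = cos φ₁ sin φ₂ − sin φ₁ cos φ₂ cos Δλ = -0.275531
θ = atan2(y, x) = -108.6935° → 251.3065° (mod 360°)

251.3°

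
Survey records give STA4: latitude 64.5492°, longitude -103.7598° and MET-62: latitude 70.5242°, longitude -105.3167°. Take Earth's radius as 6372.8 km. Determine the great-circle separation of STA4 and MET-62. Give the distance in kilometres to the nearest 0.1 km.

667.8 km

Δφ = 5.9750°,  Δλ = -1.5569°
a = sin²(Δφ/2) + cos φ₁ cos φ₂ sin²(Δλ/2) = 0.002743
c = 2·arcsin(√a) = 0.104790 rad = 6.0040°
d = R·c = 6372.8 × 0.104790 = 667.8 km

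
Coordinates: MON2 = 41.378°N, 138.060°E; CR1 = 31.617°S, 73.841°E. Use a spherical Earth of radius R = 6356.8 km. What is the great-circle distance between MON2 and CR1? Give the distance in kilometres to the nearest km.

Δφ = -72.9950°,  Δλ = -64.2190°
a = sin²(Δφ/2) + cos φ₁ cos φ₂ sin²(Δλ/2) = 0.534308
c = 2·arcsin(√a) = 1.639467 rad = 93.9346°
d = R·c = 6356.8 × 1.639467 = 10421.8 km

10422 km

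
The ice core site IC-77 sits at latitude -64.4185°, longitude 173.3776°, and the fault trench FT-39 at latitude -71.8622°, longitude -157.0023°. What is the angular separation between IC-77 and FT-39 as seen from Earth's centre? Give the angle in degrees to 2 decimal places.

Δφ = -7.4437°,  Δλ = 29.6201°
a = sin²(Δφ/2) + cos φ₁ cos φ₂ sin²(Δλ/2) = 0.012997
c = 2·arcsin(√a) = 0.228501 rad = 13.0922°

13.09°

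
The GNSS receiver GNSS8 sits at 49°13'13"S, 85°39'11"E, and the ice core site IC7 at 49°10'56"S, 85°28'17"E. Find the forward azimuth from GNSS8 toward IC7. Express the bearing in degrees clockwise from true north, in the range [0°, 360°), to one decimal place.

287.7°

GNSS8: φ = -49.22028°, λ = +85.65306°
IC7: φ = -49.18222°, λ = +85.47139°
Δλ = -0.1817°
y = sin Δλ · cos φ₂ = -0.002073
x = cos φ₁ sin φ₂ − sin φ₁ cos φ₂ cos Δλ = 0.000662
θ = atan2(y, x) = -72.2930° → 287.7070° (mod 360°)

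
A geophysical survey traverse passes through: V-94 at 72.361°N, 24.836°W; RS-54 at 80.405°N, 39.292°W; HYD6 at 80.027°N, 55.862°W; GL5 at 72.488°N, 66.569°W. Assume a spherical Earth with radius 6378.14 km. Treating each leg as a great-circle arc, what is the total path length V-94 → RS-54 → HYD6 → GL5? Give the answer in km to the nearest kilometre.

V-94→RS-54: c = 0.151394 rad, d = 965.61 km
RS-54→HYD6: c = 0.049412 rad, d = 315.16 km
HYD6→GL5: c = 0.138324 rad, d = 882.25 km
Total = 965.61 + 315.16 + 882.25 = 2163.02 km

2163 km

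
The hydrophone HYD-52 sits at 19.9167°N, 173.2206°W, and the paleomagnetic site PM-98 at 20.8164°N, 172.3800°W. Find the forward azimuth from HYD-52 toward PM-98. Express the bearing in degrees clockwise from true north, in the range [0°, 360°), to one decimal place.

41.1°

Δλ = 0.8406°
y = sin Δλ · cos φ₂ = 0.013713
x = cos φ₁ sin φ₂ − sin φ₁ cos φ₂ cos Δλ = 0.015736
θ = atan2(y, x) = 41.0697° → 41.0697° (mod 360°)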